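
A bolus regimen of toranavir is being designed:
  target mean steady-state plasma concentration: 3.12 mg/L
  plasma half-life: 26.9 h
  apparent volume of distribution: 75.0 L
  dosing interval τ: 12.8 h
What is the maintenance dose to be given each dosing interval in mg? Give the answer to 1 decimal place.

77.2 mg

k = ln2 / t½ = 0.693147 / 26.9 = 0.02577 h⁻¹
CL = k × Vd = 0.02577 × 75.0 = 1.933 L/h
At steady state, Dose/τ = Css × CL.
Dose = Css × CL × τ = 3.12 × 1.933 × 12.8 = 77.20 mg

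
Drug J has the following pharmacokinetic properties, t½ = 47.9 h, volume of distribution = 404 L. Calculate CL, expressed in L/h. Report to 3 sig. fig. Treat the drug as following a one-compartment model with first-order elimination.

5.85 L/h

k = ln2 / t½ = 0.693147 / 47.9 = 0.01447 h⁻¹
CL = k × Vd = 0.01447 × 404 = 5.846 L/h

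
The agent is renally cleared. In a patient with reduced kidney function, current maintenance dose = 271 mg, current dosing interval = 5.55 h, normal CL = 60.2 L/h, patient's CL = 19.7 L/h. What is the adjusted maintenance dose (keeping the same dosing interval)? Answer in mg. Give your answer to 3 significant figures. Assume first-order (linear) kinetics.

88.7 mg

To keep the same average steady-state level, dosing rate must scale with clearance.
CL ratio = 19.7 / 60.2 = 0.3272
New dose (same interval) = 271 × 0.3272 = 88.67 mg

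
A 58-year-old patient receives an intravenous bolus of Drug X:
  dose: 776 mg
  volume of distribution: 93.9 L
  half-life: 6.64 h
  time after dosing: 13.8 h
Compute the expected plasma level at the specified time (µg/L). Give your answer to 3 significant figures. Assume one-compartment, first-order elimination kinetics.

C₀ = Dose / Vd = 776.0 / 93.9 = 8.264 mg/L
k = ln2 / t½ = 0.693147 / 6.64 = 0.1044 h⁻¹
C = C₀ · e^(−k·t) = 8.264 × e^(−0.1044 × 13.8)
  = 8.264 × 0.2368 = 1.957 mg/L
Convert: 1.957 mg/L × 1000 = 1957 µg/L

1960 µg/L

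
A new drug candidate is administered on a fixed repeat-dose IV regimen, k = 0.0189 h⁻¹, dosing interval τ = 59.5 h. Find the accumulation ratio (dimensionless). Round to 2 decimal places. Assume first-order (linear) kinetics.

1.48

e^(−kτ) = e^(−0.01890 × 59.5) = 0.3248
Accumulation ratio R = 1 / (1 − e^(−kτ)) = 1 / (1 − 0.3248) = 1.481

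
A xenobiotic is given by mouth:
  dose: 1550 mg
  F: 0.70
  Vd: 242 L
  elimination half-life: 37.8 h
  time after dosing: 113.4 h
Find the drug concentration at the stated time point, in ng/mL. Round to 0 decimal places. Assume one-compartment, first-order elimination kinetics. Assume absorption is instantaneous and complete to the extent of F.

560 ng/mL

Amount reaching circulation = F × Dose = 0.70 × 1550 = 1085 mg
C₀ = F·Dose / Vd = 1085 / 242 = 4.483 mg/L
k = ln2 / t½ = 0.693147 / 37.8 = 0.01834 h⁻¹
t / t½ = 113.4 / 37.8 = 3 half-lives
C = C₀ × (1/2)^3 = 4.483 × 0.1250 = 0.5604 mg/L
Convert: 0.5604 mg/L × 1000 = 560.4 ng/mL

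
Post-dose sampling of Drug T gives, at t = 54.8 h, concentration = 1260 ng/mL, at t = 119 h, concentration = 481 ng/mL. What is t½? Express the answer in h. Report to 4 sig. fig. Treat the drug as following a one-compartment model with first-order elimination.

46.21 h

k = ln(C₁/C₂) / (t₂ − t₁) = ln(1260/481) / (119 − 54.8)
  = 0.9630 / 64.20 = 0.01500 h⁻¹
t½ = ln2 / k = 0.693147 / 0.01500 = 46.21 h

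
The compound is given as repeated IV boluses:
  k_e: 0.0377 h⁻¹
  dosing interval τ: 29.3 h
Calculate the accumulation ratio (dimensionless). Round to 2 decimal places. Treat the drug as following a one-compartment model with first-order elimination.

e^(−kτ) = e^(−0.03770 × 29.3) = 0.3313
Accumulation ratio R = 1 / (1 − e^(−kτ)) = 1 / (1 − 0.3313) = 1.495

1.50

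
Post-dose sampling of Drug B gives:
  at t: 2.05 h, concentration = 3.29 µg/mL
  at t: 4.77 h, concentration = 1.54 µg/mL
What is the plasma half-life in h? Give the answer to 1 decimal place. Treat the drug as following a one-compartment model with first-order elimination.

k = ln(C₁/C₂) / (t₂ − t₁) = ln(3.29/1.54) / (4.77 − 2.05)
  = 0.7591 / 2.720 = 0.2791 h⁻¹
t½ = ln2 / k = 0.693147 / 0.2791 = 2.484 h

2.5 h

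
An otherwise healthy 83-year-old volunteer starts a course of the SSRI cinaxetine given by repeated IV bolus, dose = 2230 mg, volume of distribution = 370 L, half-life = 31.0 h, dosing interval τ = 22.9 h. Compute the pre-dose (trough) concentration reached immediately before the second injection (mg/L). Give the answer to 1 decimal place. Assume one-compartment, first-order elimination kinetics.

C₀ per dose = Dose / Vd = 2230 / 370 = 6.027 mg/L
k = ln2 / t½ = 0.693147 / 31.0 = 0.02236 h⁻¹
Fraction remaining after one interval: r = e^(−kτ) = e^(−0.02236 × 22.9) = 0.5993
Before dose 2, 1 dose has been given (aged 1τ).
C_trough = C₀ × r = 6.027 × 0.5993 = 3.612 mg/L

3.6 mg/L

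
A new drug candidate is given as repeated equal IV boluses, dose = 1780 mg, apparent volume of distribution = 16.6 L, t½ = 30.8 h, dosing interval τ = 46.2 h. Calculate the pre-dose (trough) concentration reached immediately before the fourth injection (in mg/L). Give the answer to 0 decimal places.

C₀ per dose = Dose / Vd = 1780 / 16.6 = 107.2 mg/L
k = ln2 / t½ = 0.693147 / 30.8 = 0.02250 h⁻¹
Fraction remaining after one interval: r = e^(−kτ) = e^(−0.02250 × 46.2) = 0.3536
Before dose 4, 3 doses have been given (aged 1τ, 2τ, 3τ).
C_trough = C₀ × (r + r² + … + r^3) = C₀ × r(1−r^3)/(1−r)
        = 107.2 × 0.3536 × (1 − 0.04421) / (1 − 0.3536) = 56.05 mg/L

56 mg/L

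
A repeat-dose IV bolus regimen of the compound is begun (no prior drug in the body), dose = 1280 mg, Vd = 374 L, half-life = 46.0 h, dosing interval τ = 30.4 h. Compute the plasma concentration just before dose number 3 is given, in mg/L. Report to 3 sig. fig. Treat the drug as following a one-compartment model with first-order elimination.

C₀ per dose = Dose / Vd = 1280 / 374 = 3.422 mg/L
k = ln2 / t½ = 0.693147 / 46.0 = 0.01507 h⁻¹
Fraction remaining after one interval: r = e^(−kτ) = e^(−0.01507 × 30.4) = 0.6325
Before dose 3, 2 doses have been given (aged 1τ, 2τ).
C_trough = C₀ × (r + r²) = 3.422 × (0.6325 + 0.4001) = 3.534 mg/L

3.53 mg/L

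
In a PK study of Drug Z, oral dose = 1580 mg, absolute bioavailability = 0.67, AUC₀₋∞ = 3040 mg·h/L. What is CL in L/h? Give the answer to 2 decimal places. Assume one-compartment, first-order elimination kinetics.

CL = F·Dose / AUC = 0.67 × 1580 / 3040 = 0.3482 L/h

0.35 L/h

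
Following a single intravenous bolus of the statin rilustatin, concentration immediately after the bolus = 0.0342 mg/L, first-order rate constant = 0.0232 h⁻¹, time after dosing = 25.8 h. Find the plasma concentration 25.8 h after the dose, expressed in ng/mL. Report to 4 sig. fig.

C = C₀ · e^(−k·t) = 0.03420 × e^(−0.02320 × 25.8)
  = 0.03420 × 0.5496 = 0.01880 mg/L
Convert: 0.01880 mg/L × 1000 = 18.80 ng/mL

18.80 ng/mL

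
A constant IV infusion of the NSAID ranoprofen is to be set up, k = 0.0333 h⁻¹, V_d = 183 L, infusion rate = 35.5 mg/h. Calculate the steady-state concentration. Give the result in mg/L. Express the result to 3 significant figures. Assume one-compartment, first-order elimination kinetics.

5.83 mg/L

CL = k × Vd = 0.03330 × 183 = 6.094 L/h
At steady state Css = R₀ / CL = 35.5 / 6.094 = 5.825 mg/L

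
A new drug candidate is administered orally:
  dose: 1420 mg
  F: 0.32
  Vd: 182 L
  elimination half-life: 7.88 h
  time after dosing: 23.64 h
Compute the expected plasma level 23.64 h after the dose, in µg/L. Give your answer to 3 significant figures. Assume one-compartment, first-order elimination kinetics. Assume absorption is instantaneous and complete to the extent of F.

312 µg/L

Amount reaching circulation = F × Dose = 0.32 × 1420 = 454.4 mg
C₀ = F·Dose / Vd = 454.4 / 182 = 2.497 mg/L
k = ln2 / t½ = 0.693147 / 7.88 = 0.08796 h⁻¹
t / t½ = 23.64 / 7.88 = 3 half-lives
C = C₀ × (1/2)^3 = 2.497 × 0.1250 = 0.3121 mg/L
Convert: 0.3121 mg/L × 1000 = 312.1 µg/L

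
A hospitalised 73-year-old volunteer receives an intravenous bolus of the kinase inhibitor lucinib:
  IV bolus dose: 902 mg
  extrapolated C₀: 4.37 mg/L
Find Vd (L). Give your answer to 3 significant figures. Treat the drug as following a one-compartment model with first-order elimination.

206 L

Vd = Dose / C₀ = 902.0 / 4.37 = 206.4 L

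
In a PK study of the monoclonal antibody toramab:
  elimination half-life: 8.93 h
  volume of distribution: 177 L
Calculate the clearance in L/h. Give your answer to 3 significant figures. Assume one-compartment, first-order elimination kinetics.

k = ln2 / t½ = 0.693147 / 8.93 = 0.07762 h⁻¹
CL = k × Vd = 0.07762 × 177 = 13.74 L/h

13.7 L/h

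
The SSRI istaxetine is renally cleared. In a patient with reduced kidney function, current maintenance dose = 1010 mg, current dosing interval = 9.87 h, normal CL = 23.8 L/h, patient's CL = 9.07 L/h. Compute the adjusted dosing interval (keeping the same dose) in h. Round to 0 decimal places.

To keep the same average steady-state level, dosing rate must scale with clearance.
CL ratio = 9.07 / 23.8 = 0.3811
New interval (same dose) = 9.87 / 0.3811 = 25.90 h

26 h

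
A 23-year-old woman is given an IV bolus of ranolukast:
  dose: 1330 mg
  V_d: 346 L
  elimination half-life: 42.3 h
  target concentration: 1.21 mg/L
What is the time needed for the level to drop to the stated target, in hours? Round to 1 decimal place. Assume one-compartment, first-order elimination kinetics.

70.5 h

C₀ = Dose / Vd = 1330 / 346 = 3.844 mg/L
k = ln2 / t½ = 0.693147 / 42.3 = 0.01639 h⁻¹
t = ln(C₀ / C) / k = ln(3.844 / 1.21) / 0.01639
  = ln(3.177) / 0.01639 = 1.156 / 0.01639 = 70.53 h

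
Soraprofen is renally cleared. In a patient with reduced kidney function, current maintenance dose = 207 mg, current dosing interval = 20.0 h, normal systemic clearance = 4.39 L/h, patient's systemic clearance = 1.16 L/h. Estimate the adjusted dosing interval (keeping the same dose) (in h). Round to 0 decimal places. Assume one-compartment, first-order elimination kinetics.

To keep the same average steady-state level, dosing rate must scale with clearance.
CL ratio = 1.16 / 4.39 = 0.2642
New interval (same dose) = 20.0 / 0.2642 = 75.70 h

76 h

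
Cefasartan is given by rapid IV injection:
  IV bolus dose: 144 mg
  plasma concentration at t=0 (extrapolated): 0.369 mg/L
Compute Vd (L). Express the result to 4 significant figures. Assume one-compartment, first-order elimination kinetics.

390.2 L

Vd = Dose / C₀ = 144.0 / 0.369 = 390.2 L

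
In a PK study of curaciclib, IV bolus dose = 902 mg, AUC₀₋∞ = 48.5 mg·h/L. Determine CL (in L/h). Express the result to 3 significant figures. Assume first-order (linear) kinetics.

CL = Dose / AUC = 902 / 48.5 = 18.60 L/h

18.6 L/h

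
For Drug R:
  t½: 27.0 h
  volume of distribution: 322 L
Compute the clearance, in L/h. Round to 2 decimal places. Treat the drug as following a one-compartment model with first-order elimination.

8.27 L/h

k = ln2 / t½ = 0.693147 / 27.0 = 0.02567 h⁻¹
CL = k × Vd = 0.02567 × 322 = 8.266 L/h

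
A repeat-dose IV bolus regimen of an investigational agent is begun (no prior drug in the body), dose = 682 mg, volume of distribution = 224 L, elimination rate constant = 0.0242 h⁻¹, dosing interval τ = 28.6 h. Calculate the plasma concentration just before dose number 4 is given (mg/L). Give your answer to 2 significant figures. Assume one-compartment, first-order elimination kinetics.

C₀ per dose = Dose / Vd = 682 / 224 = 3.045 mg/L
Fraction remaining after one interval: r = e^(−kτ) = e^(−0.02420 × 28.6) = 0.5005
Before dose 4, 3 doses have been given (aged 1τ, 2τ, 3τ).
C_trough = C₀ × (r + r² + … + r^3) = C₀ × r(1−r^3)/(1−r)
        = 3.045 × 0.5005 × (1 − 0.1254) / (1 − 0.5005) = 2.668 mg/L

2.7 mg/L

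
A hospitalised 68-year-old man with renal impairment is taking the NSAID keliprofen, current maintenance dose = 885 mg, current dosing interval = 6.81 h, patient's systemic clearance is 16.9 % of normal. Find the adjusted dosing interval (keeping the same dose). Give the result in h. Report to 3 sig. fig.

40.3 h

To keep the same average steady-state level, dosing rate must scale with clearance.
CL ratio = 16.9 / 100 = 0.1690
New interval (same dose) = 6.81 / 0.1690 = 40.30 h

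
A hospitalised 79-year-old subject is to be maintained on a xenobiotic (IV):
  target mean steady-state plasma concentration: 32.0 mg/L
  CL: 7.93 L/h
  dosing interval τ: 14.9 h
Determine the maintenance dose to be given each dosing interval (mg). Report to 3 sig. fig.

3780 mg

At steady state, Dose/τ = Css × CL.
Dose = Css × CL × τ = 32.0 × 7.930 × 14.9 = 3781 mg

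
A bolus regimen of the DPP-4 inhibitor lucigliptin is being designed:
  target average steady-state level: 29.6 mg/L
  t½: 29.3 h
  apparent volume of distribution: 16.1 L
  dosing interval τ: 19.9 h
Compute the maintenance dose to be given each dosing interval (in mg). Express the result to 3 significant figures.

224 mg

k = ln2 / t½ = 0.693147 / 29.3 = 0.02366 h⁻¹
CL = k × Vd = 0.02366 × 16.1 = 0.3809 L/h
At steady state, Dose/τ = Css × CL.
Dose = Css × CL × τ = 29.6 × 0.3809 × 19.9 = 224.4 mg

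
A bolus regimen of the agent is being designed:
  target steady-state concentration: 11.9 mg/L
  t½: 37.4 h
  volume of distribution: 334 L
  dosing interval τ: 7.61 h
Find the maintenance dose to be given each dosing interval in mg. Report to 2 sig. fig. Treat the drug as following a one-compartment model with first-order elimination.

560 mg

k = ln2 / t½ = 0.693147 / 37.4 = 0.01853 h⁻¹
CL = k × Vd = 0.01853 × 334 = 6.189 L/h
At steady state, Dose/τ = Css × CL.
Dose = Css × CL × τ = 11.9 × 6.189 × 7.61 = 560.5 mg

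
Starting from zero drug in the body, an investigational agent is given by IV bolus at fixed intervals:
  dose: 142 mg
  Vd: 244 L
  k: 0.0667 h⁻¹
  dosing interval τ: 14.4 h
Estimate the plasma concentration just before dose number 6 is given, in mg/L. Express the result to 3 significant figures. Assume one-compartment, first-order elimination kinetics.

C₀ per dose = Dose / Vd = 142 / 244 = 0.5820 mg/L
Fraction remaining after one interval: r = e^(−kτ) = e^(−0.06670 × 14.4) = 0.3827
Before dose 6, 5 doses have been given (aged 1τ, 2τ, 3τ, 4τ, 5τ).
C_trough = C₀ × (r + r² + … + r^5) = C₀ × r(1−r^5)/(1−r)
        = 0.5820 × 0.3827 × (1 − 0.008209) / (1 − 0.3827) = 0.3579 mg/L

0.358 mg/L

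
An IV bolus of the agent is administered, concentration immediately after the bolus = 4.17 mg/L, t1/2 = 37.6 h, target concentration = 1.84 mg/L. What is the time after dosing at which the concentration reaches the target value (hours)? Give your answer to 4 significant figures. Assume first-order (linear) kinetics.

k = ln2 / t½ = 0.693147 / 37.6 = 0.01843 h⁻¹
t = ln(C₀ / C) / k = ln(4.170 / 1.84) / 0.01843
  = ln(2.266) / 0.01843 = 0.8180 / 0.01843 = 44.38 h

44.38 h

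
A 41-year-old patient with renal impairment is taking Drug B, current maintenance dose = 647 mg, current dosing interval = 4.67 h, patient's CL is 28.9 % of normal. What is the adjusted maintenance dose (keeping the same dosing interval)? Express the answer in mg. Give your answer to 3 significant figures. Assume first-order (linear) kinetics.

To keep the same average steady-state level, dosing rate must scale with clearance.
CL ratio = 28.9 / 100 = 0.2890
New dose (same interval) = 647 × 0.2890 = 187.0 mg

187 mg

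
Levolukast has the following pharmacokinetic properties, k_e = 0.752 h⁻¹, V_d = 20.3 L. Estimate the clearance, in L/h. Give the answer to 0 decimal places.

15 L/h

CL = k × Vd = 0.752 × 20.3 = 15.27 L/h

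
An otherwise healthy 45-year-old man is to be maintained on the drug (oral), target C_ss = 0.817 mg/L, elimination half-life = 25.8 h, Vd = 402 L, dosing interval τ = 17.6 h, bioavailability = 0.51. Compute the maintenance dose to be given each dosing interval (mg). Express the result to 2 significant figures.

k = ln2 / t½ = 0.693147 / 25.8 = 0.02687 h⁻¹
CL = k × Vd = 0.02687 × 402 = 10.80 L/h
At steady state, F × (Dose/τ) = Css × CL.
Dose = Css × CL × τ / F = 0.817 × 10.80 × 17.6 / 0.51 = 304.5 mg

300 mg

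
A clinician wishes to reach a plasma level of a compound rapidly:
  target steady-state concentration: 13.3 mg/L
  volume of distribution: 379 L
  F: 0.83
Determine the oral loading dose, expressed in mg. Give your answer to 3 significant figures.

6070 mg

LD = Css × Vd / F = 13.3 × 379 / 0.83 = 6073 mg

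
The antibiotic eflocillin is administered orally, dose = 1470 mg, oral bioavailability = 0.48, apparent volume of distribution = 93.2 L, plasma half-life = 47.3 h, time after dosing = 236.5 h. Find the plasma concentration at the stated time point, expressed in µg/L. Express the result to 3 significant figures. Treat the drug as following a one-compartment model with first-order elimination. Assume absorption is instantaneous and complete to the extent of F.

Amount reaching circulation = F × Dose = 0.48 × 1470 = 705.6 mg
C₀ = F·Dose / Vd = 705.6 / 93.2 = 7.571 mg/L
k = ln2 / t½ = 0.693147 / 47.3 = 0.01465 h⁻¹
t / t½ = 236.5 / 47.3 = 5 half-lives
C = C₀ × (1/2)^5 = 7.571 × 0.03125 = 0.2366 mg/L
Convert: 0.2366 mg/L × 1000 = 236.6 µg/L

237 µg/L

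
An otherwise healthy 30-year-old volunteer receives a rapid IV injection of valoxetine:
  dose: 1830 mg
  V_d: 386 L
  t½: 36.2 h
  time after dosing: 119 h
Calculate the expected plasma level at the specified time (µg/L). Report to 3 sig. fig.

C₀ = Dose / Vd = 1830 / 386 = 4.741 mg/L
k = ln2 / t½ = 0.693147 / 36.2 = 0.01915 h⁻¹
C = C₀ · e^(−k·t) = 4.741 × e^(−0.01915 × 119)
  = 4.741 × 0.1024 = 0.4855 mg/L
Convert: 0.4855 mg/L × 1000 = 485.5 µg/L

486 µg/L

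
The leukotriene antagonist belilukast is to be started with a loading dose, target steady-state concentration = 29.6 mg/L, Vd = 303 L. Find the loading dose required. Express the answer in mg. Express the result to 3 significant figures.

LD = Css × Vd = 29.6 × 303 = 8969 mg

8970 mg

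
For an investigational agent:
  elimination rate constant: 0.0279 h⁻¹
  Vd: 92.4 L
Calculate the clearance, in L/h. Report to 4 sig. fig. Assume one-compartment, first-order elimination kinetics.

CL = k × Vd = 0.0279 × 92.4 = 2.578 L/h

2.578 L/h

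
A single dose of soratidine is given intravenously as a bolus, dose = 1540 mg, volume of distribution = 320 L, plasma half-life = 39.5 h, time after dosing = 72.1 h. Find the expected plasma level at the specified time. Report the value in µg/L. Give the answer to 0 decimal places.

1358 µg/L

C₀ = Dose / Vd = 1540 / 320 = 4.813 mg/L
k = ln2 / t½ = 0.693147 / 39.5 = 0.01755 h⁻¹
C = C₀ · e^(−k·t) = 4.813 × e^(−0.01755 × 72.1)
  = 4.813 × 0.2821 = 1.358 mg/L
Convert: 1.358 mg/L × 1000 = 1358 µg/L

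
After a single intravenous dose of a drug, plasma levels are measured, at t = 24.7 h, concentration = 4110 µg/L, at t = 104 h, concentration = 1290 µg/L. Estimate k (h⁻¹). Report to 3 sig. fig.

0.0146 h⁻¹

k = ln(C₁/C₂) / (t₂ − t₁) = ln(4110/1290) / (104 − 24.7)
  = 1.159 / 79.30 = 0.01462 h⁻¹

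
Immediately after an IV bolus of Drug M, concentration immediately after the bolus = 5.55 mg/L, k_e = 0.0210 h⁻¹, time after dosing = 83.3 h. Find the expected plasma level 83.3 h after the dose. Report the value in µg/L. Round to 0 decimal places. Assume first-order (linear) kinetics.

965 µg/L

C = C₀ · e^(−k·t) = 5.550 × e^(−0.02100 × 83.3)
  = 5.550 × 0.1739 = 0.9651 mg/L
Convert: 0.9651 mg/L × 1000 = 965.1 µg/L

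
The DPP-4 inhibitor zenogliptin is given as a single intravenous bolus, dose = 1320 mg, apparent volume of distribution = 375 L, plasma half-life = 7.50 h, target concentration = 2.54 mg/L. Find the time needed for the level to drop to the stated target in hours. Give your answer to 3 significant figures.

C₀ = Dose / Vd = 1320 / 375 = 3.520 mg/L
k = ln2 / t½ = 0.693147 / 7.50 = 0.09242 h⁻¹
t = ln(C₀ / C) / k = ln(3.520 / 2.54) / 0.09242
  = ln(1.386) / 0.09242 = 0.3264 / 0.09242 = 3.532 h

3.53 h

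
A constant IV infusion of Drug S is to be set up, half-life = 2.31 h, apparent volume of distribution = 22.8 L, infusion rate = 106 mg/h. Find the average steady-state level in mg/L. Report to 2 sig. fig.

k = ln2 / t½ = 0.693147 / 2.31 = 0.3001 h⁻¹
CL = k × Vd = 0.3001 × 22.8 = 6.842 L/h
At steady state Css = R₀ / CL = 106 / 6.842 = 15.49 mg/L

15 mg/L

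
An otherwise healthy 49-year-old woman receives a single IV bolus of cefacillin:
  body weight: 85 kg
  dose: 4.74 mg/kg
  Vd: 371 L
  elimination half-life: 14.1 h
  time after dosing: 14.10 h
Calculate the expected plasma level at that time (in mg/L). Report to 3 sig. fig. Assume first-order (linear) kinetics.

Total dose = 4.74 × 85 = 402.9 mg
C₀ = Dose / Vd = 402.9 / 371 = 1.086 mg/L
k = ln2 / t½ = 0.693147 / 14.1 = 0.04916 h⁻¹
t / t½ = 14.10 / 14.1 = 1 half-lives
C = C₀ × (1/2)^1 = 1.086 × 0.5000 = 0.5430 mg/L

0.543 mg/L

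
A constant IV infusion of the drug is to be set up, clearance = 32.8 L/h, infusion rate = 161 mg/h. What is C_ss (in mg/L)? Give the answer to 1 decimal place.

At steady state Css = R₀ / CL = 161 / 32.80 = 4.909 mg/L

4.9 mg/L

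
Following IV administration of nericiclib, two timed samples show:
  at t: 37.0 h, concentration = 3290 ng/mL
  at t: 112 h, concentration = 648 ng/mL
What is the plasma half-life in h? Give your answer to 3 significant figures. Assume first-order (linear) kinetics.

32.0 h

k = ln(C₁/C₂) / (t₂ − t₁) = ln(3290/648) / (112 − 37.0)
  = 1.625 / 75.00 = 0.02167 h⁻¹
t½ = ln2 / k = 0.693147 / 0.02167 = 31.99 h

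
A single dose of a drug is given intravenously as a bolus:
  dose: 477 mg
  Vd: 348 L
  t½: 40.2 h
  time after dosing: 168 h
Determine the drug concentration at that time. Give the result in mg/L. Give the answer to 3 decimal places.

0.076 mg/L

C₀ = Dose / Vd = 477.0 / 348 = 1.371 mg/L
k = ln2 / t½ = 0.693147 / 40.2 = 0.01724 h⁻¹
C = C₀ · e^(−k·t) = 1.371 × e^(−0.01724 × 168)
  = 1.371 × 0.05523 = 0.07572 mg/L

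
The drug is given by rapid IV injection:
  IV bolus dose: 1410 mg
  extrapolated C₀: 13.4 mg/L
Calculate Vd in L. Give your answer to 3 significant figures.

105 L

Vd = Dose / C₀ = 1410 / 13.4 = 105.2 L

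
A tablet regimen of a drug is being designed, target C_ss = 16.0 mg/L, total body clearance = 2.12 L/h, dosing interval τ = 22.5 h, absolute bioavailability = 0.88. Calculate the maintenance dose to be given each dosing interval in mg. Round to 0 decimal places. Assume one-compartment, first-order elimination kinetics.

At steady state, F × (Dose/τ) = Css × CL.
Dose = Css × CL × τ / F = 16.0 × 2.120 × 22.5 / 0.88 = 867.3 mg

867 mg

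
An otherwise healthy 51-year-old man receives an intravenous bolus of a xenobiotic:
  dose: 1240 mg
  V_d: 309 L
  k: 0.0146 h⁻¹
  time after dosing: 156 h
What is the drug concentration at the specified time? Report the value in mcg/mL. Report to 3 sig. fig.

0.411 mcg/mL

C₀ = Dose / Vd = 1240 / 309 = 4.013 mg/L
C = C₀ · e^(−k·t) = 4.013 × e^(−0.01460 × 156)
  = 4.013 × 0.1025 = 0.4113 mg/L
(0.4113 mg/L = 0.4113 mcg/mL)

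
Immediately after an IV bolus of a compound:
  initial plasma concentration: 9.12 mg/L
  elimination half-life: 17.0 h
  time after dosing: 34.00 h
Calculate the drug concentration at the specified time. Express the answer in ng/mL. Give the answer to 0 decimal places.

2280 ng/mL

k = ln2 / t½ = 0.693147 / 17.0 = 0.04077 h⁻¹
t / t½ = 34.00 / 17.0 = 2 half-lives
C = C₀ × (1/2)^2 = 9.120 × 0.2500 = 2.280 mg/L
Convert: 2.280 mg/L × 1000 = 2280 ng/mL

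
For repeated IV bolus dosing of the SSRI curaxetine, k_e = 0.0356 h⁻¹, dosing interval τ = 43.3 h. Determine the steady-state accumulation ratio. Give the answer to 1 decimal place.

1.3

e^(−kτ) = e^(−0.03560 × 43.3) = 0.2141
Accumulation ratio R = 1 / (1 − e^(−kτ)) = 1 / (1 − 0.2141) = 1.272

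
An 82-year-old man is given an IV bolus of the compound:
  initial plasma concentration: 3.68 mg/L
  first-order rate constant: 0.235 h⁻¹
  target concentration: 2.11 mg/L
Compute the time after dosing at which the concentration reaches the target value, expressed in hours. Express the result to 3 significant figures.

2.37 h

t = ln(C₀ / C) / k = ln(3.680 / 2.11) / 0.2350
  = ln(1.744) / 0.2350 = 0.5562 / 0.2350 = 2.367 h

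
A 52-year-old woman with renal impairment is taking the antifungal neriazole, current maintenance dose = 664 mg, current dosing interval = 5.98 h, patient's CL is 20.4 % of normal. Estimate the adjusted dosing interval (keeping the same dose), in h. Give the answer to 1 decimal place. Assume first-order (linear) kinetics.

To keep the same average steady-state level, dosing rate must scale with clearance.
CL ratio = 20.4 / 100 = 0.2040
New interval (same dose) = 5.98 / 0.2040 = 29.31 h

29.3 h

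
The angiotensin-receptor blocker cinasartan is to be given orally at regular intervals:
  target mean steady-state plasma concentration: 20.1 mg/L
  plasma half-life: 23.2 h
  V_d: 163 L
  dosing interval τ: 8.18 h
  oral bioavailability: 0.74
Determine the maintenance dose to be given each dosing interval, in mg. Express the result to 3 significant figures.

k = ln2 / t½ = 0.693147 / 23.2 = 0.02988 h⁻¹
CL = k × Vd = 0.02988 × 163 = 4.870 L/h
At steady state, F × (Dose/τ) = Css × CL.
Dose = Css × CL × τ / F = 20.1 × 4.870 × 8.18 / 0.74 = 1082 mg

1080 mg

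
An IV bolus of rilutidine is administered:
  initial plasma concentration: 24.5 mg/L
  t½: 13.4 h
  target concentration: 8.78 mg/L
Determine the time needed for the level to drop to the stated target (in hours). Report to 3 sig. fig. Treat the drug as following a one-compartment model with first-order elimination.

k = ln2 / t½ = 0.693147 / 13.4 = 0.05173 h⁻¹
t = ln(C₀ / C) / k = ln(24.50 / 8.78) / 0.05173
  = ln(2.790) / 0.05173 = 1.026 / 0.05173 = 19.83 h

19.8 h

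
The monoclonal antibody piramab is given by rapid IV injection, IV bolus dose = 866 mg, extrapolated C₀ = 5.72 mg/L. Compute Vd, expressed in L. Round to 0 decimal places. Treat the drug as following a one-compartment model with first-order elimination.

Vd = Dose / C₀ = 866.0 / 5.72 = 151.4 L

151 L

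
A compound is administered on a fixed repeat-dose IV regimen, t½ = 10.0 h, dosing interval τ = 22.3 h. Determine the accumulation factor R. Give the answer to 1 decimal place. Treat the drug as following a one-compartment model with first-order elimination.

k = ln2 / t½ = 0.693147 / 10.0 = 0.06931 h⁻¹
e^(−kτ) = e^(−0.06931 × 22.3) = 0.2132
Accumulation ratio R = 1 / (1 − e^(−kτ)) = 1 / (1 − 0.2132) = 1.271

1.3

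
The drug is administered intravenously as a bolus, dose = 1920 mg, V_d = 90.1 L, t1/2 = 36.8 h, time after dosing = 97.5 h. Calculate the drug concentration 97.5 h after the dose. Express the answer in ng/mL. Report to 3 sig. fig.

C₀ = Dose / Vd = 1920 / 90.1 = 21.31 mg/L
k = ln2 / t½ = 0.693147 / 36.8 = 0.01884 h⁻¹
C = C₀ · e^(−k·t) = 21.31 × e^(−0.01884 × 97.5)
  = 21.31 × 0.1593 = 3.395 mg/L
Convert: 3.395 mg/L × 1000 = 3395 ng/mL

3400 ng/mL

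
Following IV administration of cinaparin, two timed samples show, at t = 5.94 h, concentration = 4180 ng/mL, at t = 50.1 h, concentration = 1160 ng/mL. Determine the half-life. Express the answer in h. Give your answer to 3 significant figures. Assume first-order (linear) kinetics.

k = ln(C₁/C₂) / (t₂ − t₁) = ln(4180/1160) / (50.1 − 5.94)
  = 1.282 / 44.16 = 0.02903 h⁻¹
t½ = ln2 / k = 0.693147 / 0.02903 = 23.88 h

23.9 h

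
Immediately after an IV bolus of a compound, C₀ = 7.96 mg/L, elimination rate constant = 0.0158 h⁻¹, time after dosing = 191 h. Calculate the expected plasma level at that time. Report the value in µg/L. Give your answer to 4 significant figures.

389.3 µg/L

C = C₀ · e^(−k·t) = 7.960 × e^(−0.01580 × 191)
  = 7.960 × 0.04891 = 0.3893 mg/L
Convert: 0.3893 mg/L × 1000 = 389.3 µg/L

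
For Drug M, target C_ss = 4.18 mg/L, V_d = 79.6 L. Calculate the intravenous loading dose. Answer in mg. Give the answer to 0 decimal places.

333 mg

LD = Css × Vd = 4.18 × 79.6 = 332.7 mg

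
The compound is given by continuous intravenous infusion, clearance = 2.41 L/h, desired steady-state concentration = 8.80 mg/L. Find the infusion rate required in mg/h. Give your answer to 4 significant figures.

21.21 mg/h

At steady state, infusion rate R₀ = Css × CL = 8.80 × 2.410 = 21.21 mg/h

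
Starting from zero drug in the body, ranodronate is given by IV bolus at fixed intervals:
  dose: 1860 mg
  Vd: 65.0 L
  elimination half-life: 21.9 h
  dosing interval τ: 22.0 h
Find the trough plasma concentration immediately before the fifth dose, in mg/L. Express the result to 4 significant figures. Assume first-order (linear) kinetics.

26.68 mg/L

C₀ per dose = Dose / Vd = 1860 / 65.0 = 28.62 mg/L
k = ln2 / t½ = 0.693147 / 21.9 = 0.03165 h⁻¹
Fraction remaining after one interval: r = e^(−kτ) = e^(−0.03165 × 22.0) = 0.4984
Before dose 5, 4 doses have been given (aged 1τ, 2τ, 3τ, 4τ).
C_trough = C₀ × (r + r² + … + r^4) = C₀ × r(1−r^4)/(1−r)
        = 28.62 × 0.4984 × (1 − 0.06170) / (1 − 0.4984) = 26.68 mg/L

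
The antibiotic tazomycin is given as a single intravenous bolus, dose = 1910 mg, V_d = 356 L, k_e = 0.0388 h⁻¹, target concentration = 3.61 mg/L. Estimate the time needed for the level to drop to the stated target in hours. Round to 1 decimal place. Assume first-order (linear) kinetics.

10.2 h

C₀ = Dose / Vd = 1910 / 356 = 5.365 mg/L
t = ln(C₀ / C) / k = ln(5.365 / 3.61) / 0.03880
  = ln(1.486) / 0.03880 = 0.3961 / 0.03880 = 10.21 h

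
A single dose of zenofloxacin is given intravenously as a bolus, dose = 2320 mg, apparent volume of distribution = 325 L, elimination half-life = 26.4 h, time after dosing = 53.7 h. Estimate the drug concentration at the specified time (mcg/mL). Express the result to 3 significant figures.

C₀ = Dose / Vd = 2320 / 325 = 7.138 mg/L
k = ln2 / t½ = 0.693147 / 26.4 = 0.02626 h⁻¹
C = C₀ · e^(−k·t) = 7.138 × e^(−0.02626 × 53.7)
  = 7.138 × 0.2441 = 1.742 mg/L
(1.742 mg/L = 1.742 mcg/mL)

1.74 mcg/mL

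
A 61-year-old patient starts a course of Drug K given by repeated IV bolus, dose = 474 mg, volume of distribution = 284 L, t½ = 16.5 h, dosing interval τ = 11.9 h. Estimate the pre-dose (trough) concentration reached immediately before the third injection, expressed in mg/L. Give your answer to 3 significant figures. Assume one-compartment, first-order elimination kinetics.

C₀ per dose = Dose / Vd = 474 / 284 = 1.669 mg/L
k = ln2 / t½ = 0.693147 / 16.5 = 0.04201 h⁻¹
Fraction remaining after one interval: r = e^(−kτ) = e^(−0.04201 × 11.9) = 0.6066
Before dose 3, 2 doses have been given (aged 1τ, 2τ).
C_trough = C₀ × (r + r²) = 1.669 × (0.6066 + 0.3680) = 1.627 mg/L

1.63 mg/L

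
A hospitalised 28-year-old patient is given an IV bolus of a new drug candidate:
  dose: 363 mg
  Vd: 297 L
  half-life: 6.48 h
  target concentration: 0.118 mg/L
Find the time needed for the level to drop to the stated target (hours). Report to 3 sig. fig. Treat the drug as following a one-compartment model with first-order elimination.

21.9 h

C₀ = Dose / Vd = 363.0 / 297 = 1.222 mg/L
k = ln2 / t½ = 0.693147 / 6.48 = 0.1070 h⁻¹
t = ln(C₀ / C) / k = ln(1.222 / 0.118) / 0.1070
  = ln(10.36) / 0.1070 = 2.338 / 0.1070 = 21.85 h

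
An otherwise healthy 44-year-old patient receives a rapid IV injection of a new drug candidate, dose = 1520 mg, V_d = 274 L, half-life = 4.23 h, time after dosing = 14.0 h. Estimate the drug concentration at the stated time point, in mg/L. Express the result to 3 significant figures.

C₀ = Dose / Vd = 1520 / 274 = 5.547 mg/L
k = ln2 / t½ = 0.693147 / 4.23 = 0.1639 h⁻¹
C = C₀ · e^(−k·t) = 5.547 × e^(−0.1639 × 14.0)
  = 5.547 × 0.1008 = 0.5591 mg/L

0.559 mg/L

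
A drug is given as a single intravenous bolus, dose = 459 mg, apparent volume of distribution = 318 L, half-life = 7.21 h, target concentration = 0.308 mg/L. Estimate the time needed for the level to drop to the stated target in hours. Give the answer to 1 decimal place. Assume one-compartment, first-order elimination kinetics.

C₀ = Dose / Vd = 459.0 / 318 = 1.443 mg/L
k = ln2 / t½ = 0.693147 / 7.21 = 0.09614 h⁻¹
t = ln(C₀ / C) / k = ln(1.443 / 0.308) / 0.09614
  = ln(4.685) / 0.09614 = 1.544 / 0.09614 = 16.06 h

16.1 h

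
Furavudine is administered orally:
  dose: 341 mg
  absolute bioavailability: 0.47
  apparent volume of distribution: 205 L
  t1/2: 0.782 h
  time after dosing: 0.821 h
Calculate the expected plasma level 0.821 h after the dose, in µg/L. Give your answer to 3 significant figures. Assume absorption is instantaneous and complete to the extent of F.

378 µg/L

Amount reaching circulation = F × Dose = 0.47 × 341.0 = 160.3 mg
C₀ = F·Dose / Vd = 160.3 / 205 = 0.7820 mg/L
k = ln2 / t½ = 0.693147 / 0.782 = 0.8864 h⁻¹
C = C₀ · e^(−k·t) = 0.7820 × e^(−0.8864 × 0.821)
  = 0.7820 × 0.4830 = 0.3777 mg/L
Convert: 0.3777 mg/L × 1000 = 377.7 µg/L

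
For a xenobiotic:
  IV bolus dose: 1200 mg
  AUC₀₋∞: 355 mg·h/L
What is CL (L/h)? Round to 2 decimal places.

3.38 L/h

CL = Dose / AUC = 1200 / 355 = 3.380 L/h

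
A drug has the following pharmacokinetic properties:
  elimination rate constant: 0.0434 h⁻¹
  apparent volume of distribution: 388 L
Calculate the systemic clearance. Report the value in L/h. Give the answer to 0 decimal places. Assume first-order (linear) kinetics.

17 L/h

CL = k × Vd = 0.0434 × 388 = 16.84 L/h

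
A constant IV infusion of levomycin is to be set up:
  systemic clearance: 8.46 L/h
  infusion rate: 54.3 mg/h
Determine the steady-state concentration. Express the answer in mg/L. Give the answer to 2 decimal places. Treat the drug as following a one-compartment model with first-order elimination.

At steady state Css = R₀ / CL = 54.3 / 8.460 = 6.418 mg/L

6.42 mg/L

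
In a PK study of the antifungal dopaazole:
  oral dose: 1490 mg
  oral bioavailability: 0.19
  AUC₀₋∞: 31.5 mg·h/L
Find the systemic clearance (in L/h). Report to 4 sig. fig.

CL = F·Dose / AUC = 0.19 × 1490 / 31.5 = 8.987 L/h

8.987 L/h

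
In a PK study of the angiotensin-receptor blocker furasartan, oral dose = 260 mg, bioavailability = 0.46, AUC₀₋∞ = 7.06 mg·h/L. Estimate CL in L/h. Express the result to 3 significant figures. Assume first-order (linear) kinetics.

CL = F·Dose / AUC = 0.46 × 260 / 7.06 = 16.94 L/h

16.9 L/h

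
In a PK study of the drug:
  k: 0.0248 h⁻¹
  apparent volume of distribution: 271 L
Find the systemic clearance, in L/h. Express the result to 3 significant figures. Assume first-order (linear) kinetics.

CL = k × Vd = 0.0248 × 271 = 6.721 L/h

6.72 L/h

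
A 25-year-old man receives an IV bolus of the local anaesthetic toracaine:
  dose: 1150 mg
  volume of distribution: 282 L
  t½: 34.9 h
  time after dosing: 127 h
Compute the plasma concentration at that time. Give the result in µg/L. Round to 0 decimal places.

327 µg/L

C₀ = Dose / Vd = 1150 / 282 = 4.078 mg/L
k = ln2 / t½ = 0.693147 / 34.9 = 0.01986 h⁻¹
C = C₀ · e^(−k·t) = 4.078 × e^(−0.01986 × 127)
  = 4.078 × 0.08028 = 0.3274 mg/L
Convert: 0.3274 mg/L × 1000 = 327.4 µg/L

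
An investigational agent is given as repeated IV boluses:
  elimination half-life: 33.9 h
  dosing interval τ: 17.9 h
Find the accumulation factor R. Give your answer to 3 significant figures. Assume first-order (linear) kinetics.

3.26

k = ln2 / t½ = 0.693147 / 33.9 = 0.02045 h⁻¹
e^(−kτ) = e^(−0.02045 × 17.9) = 0.6935
Accumulation ratio R = 1 / (1 − e^(−kτ)) = 1 / (1 − 0.6935) = 3.263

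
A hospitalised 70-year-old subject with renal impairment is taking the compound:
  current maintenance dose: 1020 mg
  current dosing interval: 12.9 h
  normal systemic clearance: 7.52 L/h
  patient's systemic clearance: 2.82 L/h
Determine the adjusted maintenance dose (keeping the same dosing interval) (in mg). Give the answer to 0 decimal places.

To keep the same average steady-state level, dosing rate must scale with clearance.
CL ratio = 2.82 / 7.52 = 0.3750
New dose (same interval) = 1020 × 0.3750 = 382.5 mg

383 mg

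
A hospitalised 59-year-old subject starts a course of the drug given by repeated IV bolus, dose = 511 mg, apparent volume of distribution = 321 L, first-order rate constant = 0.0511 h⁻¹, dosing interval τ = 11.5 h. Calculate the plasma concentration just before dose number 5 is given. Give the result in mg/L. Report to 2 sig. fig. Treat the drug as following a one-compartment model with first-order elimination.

C₀ per dose = Dose / Vd = 511 / 321 = 1.592 mg/L
Fraction remaining after one interval: r = e^(−kτ) = e^(−0.05110 × 11.5) = 0.5556
Before dose 5, 4 doses have been given (aged 1τ, 2τ, 3τ, 4τ).
C_trough = C₀ × (r + r² + … + r^4) = C₀ × r(1−r^4)/(1−r)
        = 1.592 × 0.5556 × (1 − 0.09529) / (1 − 0.5556) = 1.801 mg/L

1.8 mg/L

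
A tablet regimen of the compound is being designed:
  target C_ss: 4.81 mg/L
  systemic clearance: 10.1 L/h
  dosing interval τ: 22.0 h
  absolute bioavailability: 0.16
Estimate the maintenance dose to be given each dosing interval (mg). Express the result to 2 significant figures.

At steady state, F × (Dose/τ) = Css × CL.
Dose = Css × CL × τ / F = 4.81 × 10.10 × 22.0 / 0.16 = 6680 mg

6700 mg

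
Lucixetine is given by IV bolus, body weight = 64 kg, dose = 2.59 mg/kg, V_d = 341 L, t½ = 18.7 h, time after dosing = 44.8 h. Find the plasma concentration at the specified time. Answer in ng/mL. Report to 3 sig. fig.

92.4 ng/mL

Total dose = 2.59 × 64 = 165.8 mg
C₀ = Dose / Vd = 165.8 / 341 = 0.4862 mg/L
k = ln2 / t½ = 0.693147 / 18.7 = 0.03707 h⁻¹
C = C₀ · e^(−k·t) = 0.4862 × e^(−0.03707 × 44.8)
  = 0.4862 × 0.1900 = 0.09238 mg/L
Convert: 0.09238 mg/L × 1000 = 92.38 ng/mL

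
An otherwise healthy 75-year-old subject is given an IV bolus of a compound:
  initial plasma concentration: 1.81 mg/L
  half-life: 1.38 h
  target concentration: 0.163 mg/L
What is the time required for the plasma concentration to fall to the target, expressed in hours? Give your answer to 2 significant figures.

k = ln2 / t½ = 0.693147 / 1.38 = 0.5023 h⁻¹
t = ln(C₀ / C) / k = ln(1.810 / 0.163) / 0.5023
  = ln(11.10) / 0.5023 = 2.407 / 0.5023 = 4.792 h

4.8 h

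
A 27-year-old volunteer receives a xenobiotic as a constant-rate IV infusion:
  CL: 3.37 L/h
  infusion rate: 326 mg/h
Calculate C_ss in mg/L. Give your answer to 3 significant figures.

At steady state Css = R₀ / CL = 326 / 3.370 = 96.74 mg/L

96.7 mg/L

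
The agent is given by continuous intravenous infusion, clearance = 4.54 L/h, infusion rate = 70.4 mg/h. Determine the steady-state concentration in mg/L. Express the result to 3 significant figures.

At steady state Css = R₀ / CL = 70.4 / 4.540 = 15.51 mg/L

15.5 mg/L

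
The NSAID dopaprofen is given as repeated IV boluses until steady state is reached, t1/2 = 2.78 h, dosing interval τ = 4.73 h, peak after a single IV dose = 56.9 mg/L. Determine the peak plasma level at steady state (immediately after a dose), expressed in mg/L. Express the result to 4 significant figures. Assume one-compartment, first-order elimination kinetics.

k = ln2 / t½ = 0.693147 / 2.78 = 0.2493 h⁻¹
e^(−kτ) = e^(−0.2493 × 4.73) = 0.3075
Accumulation ratio R = 1 / (1 − e^(−kτ)) = 1 / (1 − 0.3075) = 1.444
Steady-state peak = C₀ × R = 56.9 × 1.444 = 82.16 mg/L

82.16 mg/L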